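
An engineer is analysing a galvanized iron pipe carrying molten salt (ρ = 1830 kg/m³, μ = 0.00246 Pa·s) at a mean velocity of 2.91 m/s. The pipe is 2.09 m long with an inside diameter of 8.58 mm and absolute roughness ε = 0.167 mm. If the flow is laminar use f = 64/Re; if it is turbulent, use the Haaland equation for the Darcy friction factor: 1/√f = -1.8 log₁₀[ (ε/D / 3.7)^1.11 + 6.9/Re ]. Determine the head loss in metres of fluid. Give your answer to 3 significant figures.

h_f ≈ 5.28 m

Reynolds number Re = ρVD/μ = 1830 · 2.91 · 0.00858 / 0.00246 = 1.857e+04.
Re > 4000 → turbulent. Relative roughness ε/D = 0.000167/0.00858 = 0.0195. Haaland: 1/√f = -1.8 log₁₀[(0.0195/3.7)^1.11 + 6.9/1.857e+04] = -1.8 log₁₀[0.00295 + 0.000371] = 4.461, so f = 0.05026.
Darcy-Weisbach: ΔP = f(L/D)(ρV²/2) = 0.05026·(2.09/0.00858)·(1830·2.91²/2) = 0.05026·243.6·7748 = 9.485e+04 Pa.
Head loss h_f = ΔP/(ρg) = 9.485e+04/(1830·9.81) = 5.28 m.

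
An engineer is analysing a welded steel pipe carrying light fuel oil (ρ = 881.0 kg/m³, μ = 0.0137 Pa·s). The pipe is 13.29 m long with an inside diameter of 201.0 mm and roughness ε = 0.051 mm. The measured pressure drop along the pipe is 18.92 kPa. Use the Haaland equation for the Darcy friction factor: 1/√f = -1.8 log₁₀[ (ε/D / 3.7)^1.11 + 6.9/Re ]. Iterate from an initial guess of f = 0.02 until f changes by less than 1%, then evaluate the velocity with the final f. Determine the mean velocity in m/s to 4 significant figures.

V ≈ 5.701 m/s

Rearranging Darcy-Weisbach: V = √(2·ΔP·D/(f·L·ρ)). With ε/D = 5.1e-05/0.201 = 0.000254, iterate starting from f = 0.02:
  f = 0.02 → V = √(2·1.892e+04·0.201/(0.02·13.29·881)) = 5.699 m/s; Re = ρVD/μ = 7.366e+04; f → 0.01999
Converged (Δf/f < 1%). With the final f = 0.01999: V = √(2·1.892e+04·0.201/(0.01999·13.29·881)) = 5.701 m/s.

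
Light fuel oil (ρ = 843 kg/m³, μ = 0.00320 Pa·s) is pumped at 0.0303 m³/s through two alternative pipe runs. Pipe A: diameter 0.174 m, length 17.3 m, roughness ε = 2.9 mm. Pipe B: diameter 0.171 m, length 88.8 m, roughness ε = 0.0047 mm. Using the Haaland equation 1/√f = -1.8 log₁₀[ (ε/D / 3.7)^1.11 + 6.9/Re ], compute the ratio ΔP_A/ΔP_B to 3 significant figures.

Pipe A: V = Q/A = 0.0303/0.02378 = 1.274 m/s; Re = 5.841e+04; ε/D = 0.0167; Haaland → f = 0.04621; ΔP_A = f(L/D)(ρV²/2) = 3145 Pa.
Pipe B: V = Q/A = 0.0303/0.02297 = 1.319 m/s; Re = 5.943e+04; ε/D = 2.75e-05; Haaland → f = 0.02001; ΔP_B = f(L/D)(ρV²/2) = 7623 Pa.
ΔP_A/ΔP_B = 3145/7623 = 0.413.

ΔP_A/ΔP_B ≈ 0.413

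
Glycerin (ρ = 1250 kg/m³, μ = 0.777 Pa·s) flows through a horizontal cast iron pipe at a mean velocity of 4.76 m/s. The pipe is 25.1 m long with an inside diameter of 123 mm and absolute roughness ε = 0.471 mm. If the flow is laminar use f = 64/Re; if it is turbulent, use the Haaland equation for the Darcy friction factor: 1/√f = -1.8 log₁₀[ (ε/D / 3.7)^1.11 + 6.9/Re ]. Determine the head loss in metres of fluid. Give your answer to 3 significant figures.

h_f ≈ 16.0 m

Reynolds number Re = ρVD/μ = 1250 · 4.76 · 0.123 / 0.777 = 941.9.
Re < 2300 → laminar flow, so f = 64/Re = 64/941.9 = 0.06795 (the turbulent correlation is not needed).
Darcy-Weisbach: ΔP = f(L/D)(ρV²/2) = 0.06795·(25.1/0.123)·(1250·4.76²/2) = 0.06795·204.1·1.416e+04 = 1.964e+05 Pa.
Head loss h_f = ΔP/(ρg) = 1.964e+05/(1250·9.81) = 16.0 m.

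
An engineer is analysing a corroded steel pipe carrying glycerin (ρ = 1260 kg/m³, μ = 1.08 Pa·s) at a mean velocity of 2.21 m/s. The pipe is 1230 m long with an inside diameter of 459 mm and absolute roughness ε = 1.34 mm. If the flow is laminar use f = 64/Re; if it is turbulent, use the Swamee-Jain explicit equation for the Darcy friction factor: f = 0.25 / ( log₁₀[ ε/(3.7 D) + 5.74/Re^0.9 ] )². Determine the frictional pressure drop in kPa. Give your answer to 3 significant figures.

ΔP ≈ 446 kPa

Reynolds number Re = ρVD/μ = 1260 · 2.21 · 0.459 / 1.08 = 1183.
Re < 2300 → laminar flow, so f = 64/Re = 64/1183 = 0.05408 (the turbulent correlation is not needed).
Darcy-Weisbach: ΔP = f(L/D)(ρV²/2) = 0.05408·(1230/0.459)·(1260·2.21²/2) = 0.05408·2680·3077 = 4.459e+05 Pa.
ΔP = 4.459e+05 Pa = 446 kPa.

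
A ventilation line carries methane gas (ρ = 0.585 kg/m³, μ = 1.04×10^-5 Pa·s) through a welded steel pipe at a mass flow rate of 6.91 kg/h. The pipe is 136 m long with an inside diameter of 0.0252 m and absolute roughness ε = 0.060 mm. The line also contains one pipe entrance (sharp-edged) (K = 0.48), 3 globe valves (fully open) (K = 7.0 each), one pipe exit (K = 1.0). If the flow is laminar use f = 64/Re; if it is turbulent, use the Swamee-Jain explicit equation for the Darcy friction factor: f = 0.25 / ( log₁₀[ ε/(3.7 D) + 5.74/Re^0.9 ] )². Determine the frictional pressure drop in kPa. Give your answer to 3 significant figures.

ΔP ≈ 2.70 kPa

ṁ = 6.91 kg/h = 6.91/3600 = 0.001919 kg/s.
A = πD²/4 = π(0.0252)²/4 = 0.0004988 m²; mean velocity V = ṁ/(ρA) = 0.001919/(0.585 · 0.0004988) = 6.579 m/s.
Reynolds number Re = ρVD/μ = 0.585 · 6.579 · 0.0252 / 1.04e-05 = 9325.
Re > 4000 → turbulent. Relative roughness ε/D = 6e-05/0.0252 = 0.00238. Swamee-Jain: f = 0.25/(log₁₀[0.00238/3.7 + 5.74/9325^0.9])² = 0.25/(log₁₀[0.000644 + 0.00154])² = 0.25/(-2.662)² = 0.03529.
Total minor-loss coefficient ΣK = 1·0.48 + 3·7 + 1·1 = 22.5.
ΔP = [f·L/D + ΣK]·(ρV²/2) = [0.03529·136/0.0252 + 22.5]·(0.585·6.579²/2) = [190.4 + 22.5]·12.66 = 2695 Pa.
ΔP = 2695 Pa = 2.70 kPa.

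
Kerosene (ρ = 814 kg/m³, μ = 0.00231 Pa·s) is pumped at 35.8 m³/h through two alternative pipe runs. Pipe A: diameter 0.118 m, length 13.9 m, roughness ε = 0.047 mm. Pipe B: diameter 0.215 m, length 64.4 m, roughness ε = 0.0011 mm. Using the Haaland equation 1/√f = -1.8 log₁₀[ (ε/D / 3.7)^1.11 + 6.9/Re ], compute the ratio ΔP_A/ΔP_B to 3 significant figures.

ΔP_A/ΔP_B ≈ 3.93

Pipe A: V = Q/A = 0.009944/0.01094 = 0.9093 m/s; Re = 3.781e+04; ε/D = 0.000398; Haaland → f = 0.02312; ΔP_A = f(L/D)(ρV²/2) = 916.5 Pa.
Pipe B: V = Q/A = 0.009944/0.03631 = 0.2739 m/s; Re = 2.075e+04; ε/D = 5.12e-06; Haaland → f = 0.02552; ΔP_B = f(L/D)(ρV²/2) = 233.4 Pa.
ΔP_A/ΔP_B = 916.5/233.4 = 3.93.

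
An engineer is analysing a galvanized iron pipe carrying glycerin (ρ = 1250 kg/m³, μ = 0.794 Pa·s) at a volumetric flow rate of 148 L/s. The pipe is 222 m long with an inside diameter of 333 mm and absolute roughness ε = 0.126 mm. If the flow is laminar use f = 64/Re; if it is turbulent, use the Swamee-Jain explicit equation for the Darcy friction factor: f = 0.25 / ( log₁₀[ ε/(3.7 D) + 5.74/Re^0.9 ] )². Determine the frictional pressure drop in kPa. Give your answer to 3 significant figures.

Q = 148 L/s = 148/1000 = 0.148 m³/s.
Cross-sectional area A = πD²/4 = π(0.333)²/4 = 0.08709 m²; mean velocity V = Q/A = 0.148/0.08709 = 1.699 m/s.
Reynolds number Re = ρVD/μ = 1250 · 1.699 · 0.333 / 0.794 = 890.9.
Re < 2300 → laminar flow, so f = 64/Re = 64/890.9 = 0.07184 (the turbulent correlation is not needed).
Darcy-Weisbach: ΔP = f(L/D)(ρV²/2) = 0.07184·(222/0.333)·(1250·1.699²/2) = 0.07184·666.7·1805 = 8.644e+04 Pa.
ΔP = 8.644e+04 Pa = 86.4 kPa.

ΔP ≈ 86.4 kPa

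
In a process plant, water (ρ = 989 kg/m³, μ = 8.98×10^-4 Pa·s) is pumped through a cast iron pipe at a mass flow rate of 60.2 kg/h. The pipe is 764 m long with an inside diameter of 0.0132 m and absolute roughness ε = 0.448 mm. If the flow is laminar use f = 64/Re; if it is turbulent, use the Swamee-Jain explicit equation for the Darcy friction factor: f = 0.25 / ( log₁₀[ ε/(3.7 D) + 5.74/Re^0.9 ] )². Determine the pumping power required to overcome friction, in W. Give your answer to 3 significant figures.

ṁ = 60.2 kg/h = 60.2/3600 = 0.01672 kg/s.
A = πD²/4 = π(0.0132)²/4 = 0.0001368 m²; mean velocity V = ṁ/(ρA) = 0.01672/(989 · 0.0001368) = 0.1236 m/s.
Reynolds number Re = ρVD/μ = 989 · 0.1236 · 0.0132 / 0.000898 = 1796.
Re < 2300 → laminar flow, so f = 64/Re = 64/1796 = 0.03563 (the turbulent correlation is not needed).
Darcy-Weisbach: ΔP = f(L/D)(ρV²/2) = 0.03563·(764/0.0132)·(989·0.1236²/2) = 0.03563·5.788e+04·7.549 = 1.557e+04 Pa.
Q = ṁ/ρ = 0.01672/989 = 1.691e-05 m³/s.
Pumping power P = QΔP = 1.691e-05·1.557e+04 = 0.2632 W = 0.263 W.

P ≈ 0.263 W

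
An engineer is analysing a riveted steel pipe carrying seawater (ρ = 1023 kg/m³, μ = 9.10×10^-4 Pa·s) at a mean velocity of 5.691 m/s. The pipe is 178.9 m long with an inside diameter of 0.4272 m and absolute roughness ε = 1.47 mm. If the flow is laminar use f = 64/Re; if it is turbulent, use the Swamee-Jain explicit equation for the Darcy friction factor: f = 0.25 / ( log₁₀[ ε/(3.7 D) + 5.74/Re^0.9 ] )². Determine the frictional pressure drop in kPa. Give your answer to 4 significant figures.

Reynolds number Re = ρVD/μ = 1023 · 5.691 · 0.4272 / 0.00091 = 2.733e+06.
Re > 4000 → turbulent. Relative roughness ε/D = 0.00147/0.4272 = 0.00344. Swamee-Jain: f = 0.25/(log₁₀[0.00344/3.7 + 5.74/2.733e+06^0.9])² = 0.25/(log₁₀[0.00093 + 9.25e-06])² = 0.25/(-3.027)² = 0.02728.
Darcy-Weisbach: ΔP = f(L/D)(ρV²/2) = 0.02728·(178.9/0.4272)·(1023·5.691²/2) = 0.02728·418.8·1.657e+04 = 1.893e+05 Pa.
ΔP = 1.893e+05 Pa = 189.3 kPa.

ΔP ≈ 189.3 kPa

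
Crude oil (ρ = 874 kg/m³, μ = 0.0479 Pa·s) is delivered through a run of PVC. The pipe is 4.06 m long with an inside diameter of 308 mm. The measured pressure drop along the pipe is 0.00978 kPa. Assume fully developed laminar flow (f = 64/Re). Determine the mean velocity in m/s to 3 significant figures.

V ≈ 0.149 m/s

For laminar flow, f = 64/Re with Re = ρVD/μ, so Darcy-Weisbach reduces to ΔP = 32μLV/D². Solving for V: V = ΔP·D²/(32μL) = 9.78·(0.308)²/(32·0.0479·4.06) = 0.1491 m/s.
Check: Re = ρVD/μ = 874·0.1491·0.308/0.0479 = 837.8 < 2300, so the laminar assumption holds.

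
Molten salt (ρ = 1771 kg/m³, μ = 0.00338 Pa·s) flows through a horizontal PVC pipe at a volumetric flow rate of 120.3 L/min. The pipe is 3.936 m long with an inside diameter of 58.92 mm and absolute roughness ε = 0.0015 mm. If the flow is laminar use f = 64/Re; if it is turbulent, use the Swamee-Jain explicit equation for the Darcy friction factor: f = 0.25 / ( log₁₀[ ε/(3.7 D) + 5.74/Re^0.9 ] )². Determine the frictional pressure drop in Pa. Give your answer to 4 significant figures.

ΔP ≈ 802.2 Pa

Q = 120.3 L/min = 120.3/60000 = 0.002005 m³/s.
Cross-sectional area A = πD²/4 = π(0.05892)²/4 = 0.002727 m²; mean velocity V = Q/A = 0.002005/0.002727 = 0.7354 m/s.
Reynolds number Re = ρVD/μ = 1771 · 0.7354 · 0.05892 / 0.00338 = 2.27e+04.
Re > 4000 → turbulent. Relative roughness ε/D = 1.5e-06/0.05892 = 2.55e-05. Swamee-Jain: f = 0.25/(log₁₀[2.55e-05/3.7 + 5.74/2.27e+04^0.9])² = 0.25/(log₁₀[6.88e-06 + 0.000689])² = 0.25/(-3.157)² = 0.02508.
Darcy-Weisbach: ΔP = f(L/D)(ρV²/2) = 0.02508·(3.936/0.05892)·(1771·0.7354²/2) = 0.02508·66.8·478.8 = 802.2 Pa.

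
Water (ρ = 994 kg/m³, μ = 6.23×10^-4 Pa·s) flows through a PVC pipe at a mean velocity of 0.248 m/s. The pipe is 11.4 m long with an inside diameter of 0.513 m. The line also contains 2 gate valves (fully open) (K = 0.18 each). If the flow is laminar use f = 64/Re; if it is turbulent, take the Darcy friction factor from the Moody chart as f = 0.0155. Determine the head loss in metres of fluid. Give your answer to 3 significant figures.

Reynolds number Re = ρVD/μ = 994 · 0.248 · 0.513 / 0.000623 = 2.03e+05.
Re > 4000 → turbulent; use the Moody-chart value f = 0.0155.
Total minor-loss coefficient ΣK = 2·0.18 = 0.36.
ΔP = [f·L/D + ΣK]·(ρV²/2) = [0.0155·11.4/0.513 + 0.36]·(994·0.248²/2) = [0.3444 + 0.36]·30.57 = 21.53 Pa.
Head loss h_f = ΔP/(ρg) = 21.53/(994·9.81) = 0.00221 m.

h_f ≈ 0.00221 m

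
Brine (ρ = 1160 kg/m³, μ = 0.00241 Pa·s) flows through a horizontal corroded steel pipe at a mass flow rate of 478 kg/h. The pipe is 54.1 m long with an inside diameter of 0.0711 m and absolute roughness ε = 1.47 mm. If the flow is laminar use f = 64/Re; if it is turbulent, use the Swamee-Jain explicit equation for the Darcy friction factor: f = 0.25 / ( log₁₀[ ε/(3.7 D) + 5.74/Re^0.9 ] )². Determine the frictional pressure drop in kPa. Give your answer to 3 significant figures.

ṁ = 478 kg/h = 478/3600 = 0.1328 kg/s.
A = πD²/4 = π(0.0711)²/4 = 0.00397 m²; mean velocity V = ṁ/(ρA) = 0.1328/(1160 · 0.00397) = 0.02883 m/s.
Reynolds number Re = ρVD/μ = 1160 · 0.02883 · 0.0711 / 0.00241 = 986.6.
Re < 2300 → laminar flow, so f = 64/Re = 64/986.6 = 0.06487 (the turbulent correlation is not needed).
Darcy-Weisbach: ΔP = f(L/D)(ρV²/2) = 0.06487·(54.1/0.0711)·(1160·0.02883²/2) = 0.06487·760.9·0.4821 = 23.79 Pa.
ΔP = 23.79 Pa = 0.0238 kPa.

ΔP ≈ 0.0238 kPa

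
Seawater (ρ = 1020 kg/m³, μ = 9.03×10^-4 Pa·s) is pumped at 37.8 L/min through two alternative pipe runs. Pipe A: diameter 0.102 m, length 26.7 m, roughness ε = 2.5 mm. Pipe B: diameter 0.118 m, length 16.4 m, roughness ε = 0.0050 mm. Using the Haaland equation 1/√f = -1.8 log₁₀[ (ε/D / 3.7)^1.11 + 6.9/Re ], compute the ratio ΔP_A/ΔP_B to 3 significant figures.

Pipe A: V = Q/A = 0.00063/0.008171 = 0.0771 m/s; Re = 8883; ε/D = 0.0245; Haaland → f = 0.05646; ΔP_A = f(L/D)(ρV²/2) = 44.81 Pa.
Pipe B: V = Q/A = 0.00063/0.01094 = 0.05761 m/s; Re = 7679; ε/D = 4.24e-05; Haaland → f = 0.03329; ΔP_B = f(L/D)(ρV²/2) = 7.831 Pa.
ΔP_A/ΔP_B = 44.81/7.831 = 5.72.

ΔP_A/ΔP_B ≈ 5.72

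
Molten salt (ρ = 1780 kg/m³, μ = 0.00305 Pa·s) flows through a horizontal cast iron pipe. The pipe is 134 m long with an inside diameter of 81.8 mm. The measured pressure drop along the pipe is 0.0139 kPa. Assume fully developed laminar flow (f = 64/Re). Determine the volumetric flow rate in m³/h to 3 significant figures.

Q ≈ 0.135 m³/h

For laminar flow, f = 64/Re with Re = ρVD/μ, so Darcy-Weisbach reduces to ΔP = 32μLV/D². Solving for V: V = ΔP·D²/(32μL) = 13.9·(0.0818)²/(32·0.00305·134) = 0.007112 m/s.
Check: Re = ρVD/μ = 1780·0.007112·0.0818/0.00305 = 339.5 < 2300, so the laminar assumption holds.
Q = V·A = 0.007112·(π/4·0.0818²) = 3.737e-05 m³/s = 0.135 m³/h.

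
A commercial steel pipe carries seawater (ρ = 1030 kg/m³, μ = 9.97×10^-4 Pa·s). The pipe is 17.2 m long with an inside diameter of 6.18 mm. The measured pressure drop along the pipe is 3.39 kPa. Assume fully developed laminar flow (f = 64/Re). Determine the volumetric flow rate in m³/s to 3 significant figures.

Q ≈ 7.08×10^-6 m³/s

For laminar flow, f = 64/Re with Re = ρVD/μ, so Darcy-Weisbach reduces to ΔP = 32μLV/D². Solving for V: V = ΔP·D²/(32μL) = 3390·(0.00618)²/(32·0.000997·17.2) = 0.2359 m/s.
Check: Re = ρVD/μ = 1030·0.2359·0.00618/0.000997 = 1506 < 2300, so the laminar assumption holds.
Q = V·A = 0.2359·(π/4·0.00618²) = 7.077e-06 m³/s = 7.08×10^-6 m³/s.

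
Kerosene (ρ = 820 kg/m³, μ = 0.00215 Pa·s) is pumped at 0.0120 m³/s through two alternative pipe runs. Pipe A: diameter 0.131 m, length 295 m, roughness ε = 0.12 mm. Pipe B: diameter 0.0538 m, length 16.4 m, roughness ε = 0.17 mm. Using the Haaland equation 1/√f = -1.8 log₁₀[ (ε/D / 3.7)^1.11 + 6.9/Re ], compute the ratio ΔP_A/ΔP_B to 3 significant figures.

Pipe A: V = Q/A = 0.012/0.01348 = 0.8903 m/s; Re = 4.448e+04; ε/D = 0.000916; Haaland → f = 0.02389; ΔP_A = f(L/D)(ρV²/2) = 1.748e+04 Pa.
Pipe B: V = Q/A = 0.012/0.002273 = 5.279 m/s; Re = 1.083e+05; ε/D = 0.00316; Haaland → f = 0.02765; ΔP_B = f(L/D)(ρV²/2) = 9.631e+04 Pa.
ΔP_A/ΔP_B = 1.748e+04/9.631e+04 = 0.182.

ΔP_A/ΔP_B ≈ 0.182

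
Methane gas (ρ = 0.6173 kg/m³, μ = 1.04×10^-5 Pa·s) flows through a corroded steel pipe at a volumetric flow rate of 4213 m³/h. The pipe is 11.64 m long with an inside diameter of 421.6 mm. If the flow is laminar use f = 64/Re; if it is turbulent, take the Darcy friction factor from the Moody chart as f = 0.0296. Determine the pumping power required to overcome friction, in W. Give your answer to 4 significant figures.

P ≈ 20.74 W

Q = 4213 m³/h = 4213/3600 = 1.17 m³/s.
Cross-sectional area A = πD²/4 = π(0.4216)²/4 = 0.1396 m²; mean velocity V = Q/A = 1.17/0.1396 = 8.383 m/s.
Reynolds number Re = ρVD/μ = 0.6173 · 8.383 · 0.4216 / 1.04e-05 = 2.098e+05.
Re > 4000 → turbulent; use the Moody-chart value f = 0.0296.
Darcy-Weisbach: ΔP = f(L/D)(ρV²/2) = 0.0296·(11.64/0.4216)·(0.6173·8.383²/2) = 0.0296·27.61·21.69 = 17.73 Pa.
Pumping power P = QΔP = 1.17·17.73 = 20.744 W = 20.74 W.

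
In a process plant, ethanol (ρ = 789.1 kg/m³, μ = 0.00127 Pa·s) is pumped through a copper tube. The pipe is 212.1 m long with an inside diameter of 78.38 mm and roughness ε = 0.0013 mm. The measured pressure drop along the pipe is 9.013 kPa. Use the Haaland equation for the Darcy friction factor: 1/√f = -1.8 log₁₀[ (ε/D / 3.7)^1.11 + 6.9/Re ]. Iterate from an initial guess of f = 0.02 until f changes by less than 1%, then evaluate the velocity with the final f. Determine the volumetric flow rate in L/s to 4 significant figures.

Q ≈ 2.892 L/s

Rearranging Darcy-Weisbach: V = √(2·ΔP·D/(f·L·ρ)). With ε/D = 1.3e-06/0.07838 = 1.66e-05, iterate starting from f = 0.02:
  f = 0.02 → V = √(2·9013·0.07838/(0.02·212.1·789.1)) = 0.6497 m/s; Re = ρVD/μ = 3.164e+04; f → 0.02305
  f = 0.02305 → V = 0.6051 m/s; Re = 2.947e+04; f → 0.02344
  f = 0.02344 → V = 0.6001 m/s; Re = 2.922e+04; f → 0.02349
Converged (Δf/f < 1%). With the final f = 0.02349: V = √(2·9013·0.07838/(0.02349·212.1·789.1)) = 0.5995 m/s.
Q = V·A = 0.5995·(π/4·0.07838²) = 0.002892 m³/s = 2.892 L/s.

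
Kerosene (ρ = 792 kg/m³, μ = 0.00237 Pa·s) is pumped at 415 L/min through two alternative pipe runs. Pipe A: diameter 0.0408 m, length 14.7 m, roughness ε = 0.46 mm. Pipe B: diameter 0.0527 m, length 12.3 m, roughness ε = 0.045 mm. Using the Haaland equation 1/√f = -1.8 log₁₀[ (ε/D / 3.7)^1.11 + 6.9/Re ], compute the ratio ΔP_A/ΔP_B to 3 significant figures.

Pipe A: V = Q/A = 0.006917/0.001307 = 5.29 m/s; Re = 7.213e+04; ε/D = 0.0113; Haaland → f = 0.04029; ΔP_A = f(L/D)(ρV²/2) = 1.609e+05 Pa.
Pipe B: V = Q/A = 0.006917/0.002181 = 3.171 m/s; Re = 5.584e+04; ε/D = 0.000854; Haaland → f = 0.02296; ΔP_B = f(L/D)(ρV²/2) = 2.133e+04 Pa.
ΔP_A/ΔP_B = 1.609e+05/2.133e+04 = 7.54.

ΔP_A/ΔP_B ≈ 7.54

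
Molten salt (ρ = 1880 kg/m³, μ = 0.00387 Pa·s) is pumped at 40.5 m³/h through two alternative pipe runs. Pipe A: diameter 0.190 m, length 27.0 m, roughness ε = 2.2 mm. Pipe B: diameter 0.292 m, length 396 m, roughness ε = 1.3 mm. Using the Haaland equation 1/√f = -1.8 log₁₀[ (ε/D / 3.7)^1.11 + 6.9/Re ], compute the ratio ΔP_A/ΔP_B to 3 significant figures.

ΔP_A/ΔP_B ≈ 0.734

Pipe A: V = Q/A = 0.01125/0.02835 = 0.3968 m/s; Re = 3.662e+04; ε/D = 0.0116; Haaland → f = 0.04131; ΔP_A = f(L/D)(ρV²/2) = 868.8 Pa.
Pipe B: V = Q/A = 0.01125/0.06697 = 0.168 m/s; Re = 2.383e+04; ε/D = 0.00445; Haaland → f = 0.03289; ΔP_B = f(L/D)(ρV²/2) = 1183 Pa.
ΔP_A/ΔP_B = 868.8/1183 = 0.734.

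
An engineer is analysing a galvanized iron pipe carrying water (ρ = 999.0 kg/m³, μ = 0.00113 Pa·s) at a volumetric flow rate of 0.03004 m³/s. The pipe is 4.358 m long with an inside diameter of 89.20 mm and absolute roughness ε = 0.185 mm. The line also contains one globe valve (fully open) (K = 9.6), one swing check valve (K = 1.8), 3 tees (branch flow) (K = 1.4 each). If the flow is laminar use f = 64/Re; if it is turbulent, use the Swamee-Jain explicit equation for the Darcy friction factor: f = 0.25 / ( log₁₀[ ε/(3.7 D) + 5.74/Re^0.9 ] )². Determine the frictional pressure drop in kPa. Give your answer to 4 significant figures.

ΔP ≈ 193.7 kPa

Cross-sectional area A = πD²/4 = π(0.0892)²/4 = 0.006249 m²; mean velocity V = Q/A = 0.03004/0.006249 = 4.807 m/s.
Reynolds number Re = ρVD/μ = 999 · 4.807 · 0.0892 / 0.00113 = 3.791e+05.
Re > 4000 → turbulent. Relative roughness ε/D = 0.000185/0.0892 = 0.00207. Swamee-Jain: f = 0.25/(log₁₀[0.00207/3.7 + 5.74/3.791e+05^0.9])² = 0.25/(log₁₀[0.000561 + 5.47e-05])² = 0.25/(-3.211)² = 0.02425.
Total minor-loss coefficient ΣK = 1·9.6 + 1·1.8 + 3·1.4 = 15.6.
ΔP = [f·L/D + ΣK]·(ρV²/2) = [0.02425·4.358/0.0892 + 15.6]·(999·4.807²/2) = [1.185 + 15.6]·1.154e+04 = 1.937e+05 Pa.
ΔP = 1.937e+05 Pa = 193.7 kPa.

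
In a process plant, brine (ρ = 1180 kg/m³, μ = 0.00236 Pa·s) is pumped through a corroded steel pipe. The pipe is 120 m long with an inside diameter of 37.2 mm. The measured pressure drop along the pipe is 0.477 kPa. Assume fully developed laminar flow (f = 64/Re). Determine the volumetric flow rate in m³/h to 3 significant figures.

Q ≈ 0.285 m³/h

For laminar flow, f = 64/Re with Re = ρVD/μ, so Darcy-Weisbach reduces to ΔP = 32μLV/D². Solving for V: V = ΔP·D²/(32μL) = 477·(0.0372)²/(32·0.00236·120) = 0.07284 m/s.
Check: Re = ρVD/μ = 1180·0.07284·0.0372/0.00236 = 1355 < 2300, so the laminar assumption holds.
Q = V·A = 0.07284·(π/4·0.0372²) = 7.917e-05 m³/s = 0.285 m³/h.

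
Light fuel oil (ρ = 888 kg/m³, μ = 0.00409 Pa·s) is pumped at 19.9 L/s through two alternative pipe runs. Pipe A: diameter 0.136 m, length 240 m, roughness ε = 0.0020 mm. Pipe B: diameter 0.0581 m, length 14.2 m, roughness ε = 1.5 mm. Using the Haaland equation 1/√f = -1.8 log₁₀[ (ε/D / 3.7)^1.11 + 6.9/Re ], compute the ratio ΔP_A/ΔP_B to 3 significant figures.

ΔP_A/ΔP_B ≈ 0.0965

Pipe A: V = Q/A = 0.0199/0.01453 = 1.37 m/s; Re = 4.045e+04; ε/D = 1.47e-05; Haaland → f = 0.02177; ΔP_A = f(L/D)(ρV²/2) = 3.201e+04 Pa.
Pipe B: V = Q/A = 0.0199/0.002651 = 7.506 m/s; Re = 9.468e+04; ε/D = 0.0258; Haaland → f = 0.05423; ΔP_B = f(L/D)(ρV²/2) = 3.315e+05 Pa.
ΔP_A/ΔP_B = 3.201e+04/3.315e+05 = 0.0965.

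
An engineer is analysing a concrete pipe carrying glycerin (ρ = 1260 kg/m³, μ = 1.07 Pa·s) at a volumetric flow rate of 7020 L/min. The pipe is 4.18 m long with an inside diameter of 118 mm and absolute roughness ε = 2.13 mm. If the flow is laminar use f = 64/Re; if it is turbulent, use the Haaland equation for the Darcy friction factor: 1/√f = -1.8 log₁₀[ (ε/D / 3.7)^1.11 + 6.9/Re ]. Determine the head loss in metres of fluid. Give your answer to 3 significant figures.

h_f ≈ 8.90 m

Q = 7020 L/min = 7020/60000 = 0.117 m³/s.
Cross-sectional area A = πD²/4 = π(0.118)²/4 = 0.01094 m²; mean velocity V = Q/A = 0.117/0.01094 = 10.7 m/s.
Reynolds number Re = ρVD/μ = 1260 · 10.7 · 0.118 / 1.07 = 1487.
Re < 2300 → laminar flow, so f = 64/Re = 64/1487 = 0.04305 (the turbulent correlation is not needed).
Darcy-Weisbach: ΔP = f(L/D)(ρV²/2) = 0.04305·(4.18/0.118)·(1260·10.7²/2) = 0.04305·35.42·7.211e+04 = 1.1e+05 Pa.
Head loss h_f = ΔP/(ρg) = 1.1e+05/(1260·9.81) = 8.90 m.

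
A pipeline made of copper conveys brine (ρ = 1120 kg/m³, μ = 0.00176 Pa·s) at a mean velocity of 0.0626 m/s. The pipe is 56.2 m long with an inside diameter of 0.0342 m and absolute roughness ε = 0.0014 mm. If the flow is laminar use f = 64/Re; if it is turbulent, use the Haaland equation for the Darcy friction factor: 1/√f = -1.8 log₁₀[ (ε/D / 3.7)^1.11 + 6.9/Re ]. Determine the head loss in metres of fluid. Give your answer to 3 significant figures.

h_f ≈ 0.0154 m

Reynolds number Re = ρVD/μ = 1120 · 0.0626 · 0.0342 / 0.00176 = 1362.
Re < 2300 → laminar flow, so f = 64/Re = 64/1362 = 0.04698 (the turbulent correlation is not needed).
Darcy-Weisbach: ΔP = f(L/D)(ρV²/2) = 0.04698·(56.2/0.0342)·(1120·0.0626²/2) = 0.04698·1643·2.195 = 169.4 Pa.
Head loss h_f = ΔP/(ρg) = 169.4/(1120·9.81) = 0.0154 m.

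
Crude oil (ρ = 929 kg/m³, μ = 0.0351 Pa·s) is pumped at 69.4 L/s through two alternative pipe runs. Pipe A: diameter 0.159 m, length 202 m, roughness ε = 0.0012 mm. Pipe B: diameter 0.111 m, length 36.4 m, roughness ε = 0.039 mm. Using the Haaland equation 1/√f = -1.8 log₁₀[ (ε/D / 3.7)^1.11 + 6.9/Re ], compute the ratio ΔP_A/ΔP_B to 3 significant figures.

Pipe A: V = Q/A = 0.0694/0.01986 = 3.495 m/s; Re = 1.471e+04; ε/D = 7.55e-06; Haaland → f = 0.02786; ΔP_A = f(L/D)(ρV²/2) = 2.009e+05 Pa.
Pipe B: V = Q/A = 0.0694/0.009677 = 7.172 m/s; Re = 2.107e+04; ε/D = 0.000351; Haaland → f = 0.02606; ΔP_B = f(L/D)(ρV²/2) = 2.042e+05 Pa.
ΔP_A/ΔP_B = 2.009e+05/2.042e+05 = 0.984.

ΔP_A/ΔP_B ≈ 0.984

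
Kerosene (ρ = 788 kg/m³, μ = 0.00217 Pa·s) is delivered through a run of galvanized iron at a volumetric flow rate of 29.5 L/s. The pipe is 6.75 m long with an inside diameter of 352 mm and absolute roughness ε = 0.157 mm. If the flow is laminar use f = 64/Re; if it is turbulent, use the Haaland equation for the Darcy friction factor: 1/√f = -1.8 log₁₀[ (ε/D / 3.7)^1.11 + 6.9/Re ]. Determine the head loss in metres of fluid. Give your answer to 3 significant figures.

h_f ≈ 0.00208 m

Q = 29.5 L/s = 29.5/1000 = 0.0295 m³/s.
Cross-sectional area A = πD²/4 = π(0.352)²/4 = 0.09731 m²; mean velocity V = Q/A = 0.0295/0.09731 = 0.3031 m/s.
Reynolds number Re = ρVD/μ = 788 · 0.3031 · 0.352 / 0.00217 = 3.875e+04.
Re > 4000 → turbulent. Relative roughness ε/D = 0.000157/0.352 = 0.000446. Haaland: 1/√f = -1.8 log₁₀[(0.000446/3.7)^1.11 + 6.9/3.875e+04] = -1.8 log₁₀[4.47e-05 + 0.000178] = 6.574, so f = 0.02314.
Darcy-Weisbach: ΔP = f(L/D)(ρV²/2) = 0.02314·(6.75/0.352)·(788·0.3031²/2) = 0.02314·19.18·36.21 = 16.07 Pa.
Head loss h_f = ΔP/(ρg) = 16.07/(788·9.81) = 0.00208 m.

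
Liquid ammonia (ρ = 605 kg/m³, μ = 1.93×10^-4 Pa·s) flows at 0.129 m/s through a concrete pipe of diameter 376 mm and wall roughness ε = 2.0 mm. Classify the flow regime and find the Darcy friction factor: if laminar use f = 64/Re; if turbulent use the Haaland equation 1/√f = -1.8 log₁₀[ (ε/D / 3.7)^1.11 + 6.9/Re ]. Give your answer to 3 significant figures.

Re = ρVD/μ = 605·0.129·0.376/0.000193 = 1.52e+05.
Re > 4000 → turbulent. ε/D = 0.002/0.376 = 0.00532; Haaland: 1/√f = -1.8 log₁₀[0.0007 + 4.54e-05] = 5.63, so f = 0.03155.

f ≈ 0.0315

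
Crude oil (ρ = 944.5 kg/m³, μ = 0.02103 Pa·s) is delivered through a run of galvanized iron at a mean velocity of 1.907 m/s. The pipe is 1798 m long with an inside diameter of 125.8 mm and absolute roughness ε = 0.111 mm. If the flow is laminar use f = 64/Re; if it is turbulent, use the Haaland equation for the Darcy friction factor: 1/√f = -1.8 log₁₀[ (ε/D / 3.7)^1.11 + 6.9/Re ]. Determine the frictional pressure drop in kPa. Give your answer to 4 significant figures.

ΔP ≈ 771.7 kPa

Reynolds number Re = ρVD/μ = 944.5 · 1.907 · 0.1258 / 0.021 = 1.077e+04.
Re > 4000 → turbulent. Relative roughness ε/D = 0.000111/0.1258 = 0.000882. Haaland: 1/√f = -1.8 log₁₀[(0.000882/3.7)^1.11 + 6.9/1.077e+04] = -1.8 log₁₀[9.53e-05 + 0.00064] = 5.64, so f = 0.03144.
Darcy-Weisbach: ΔP = f(L/D)(ρV²/2) = 0.03144·(1798/0.1258)·(944.5·1.907²/2) = 0.03144·1.429e+04·1717 = 7.717e+05 Pa.
ΔP = 7.717e+05 Pa = 771.7 kPa.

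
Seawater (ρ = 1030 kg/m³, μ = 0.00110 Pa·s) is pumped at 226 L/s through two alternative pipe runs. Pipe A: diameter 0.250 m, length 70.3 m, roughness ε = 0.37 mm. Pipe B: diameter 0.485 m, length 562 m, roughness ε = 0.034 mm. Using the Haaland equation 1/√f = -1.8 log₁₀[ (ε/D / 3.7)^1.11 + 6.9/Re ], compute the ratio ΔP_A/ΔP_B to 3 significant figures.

Pipe A: V = Q/A = 0.226/0.04909 = 4.604 m/s; Re = 1.078e+06; ε/D = 0.00148; Haaland → f = 0.02188; ΔP_A = f(L/D)(ρV²/2) = 6.717e+04 Pa.
Pipe B: V = Q/A = 0.226/0.1847 = 1.223 m/s; Re = 5.555e+05; ε/D = 7.01e-05; Haaland → f = 0.01373; ΔP_B = f(L/D)(ρV²/2) = 1.226e+04 Pa.
ΔP_A/ΔP_B = 6.717e+04/1.226e+04 = 5.48.

ΔP_A/ΔP_B ≈ 5.48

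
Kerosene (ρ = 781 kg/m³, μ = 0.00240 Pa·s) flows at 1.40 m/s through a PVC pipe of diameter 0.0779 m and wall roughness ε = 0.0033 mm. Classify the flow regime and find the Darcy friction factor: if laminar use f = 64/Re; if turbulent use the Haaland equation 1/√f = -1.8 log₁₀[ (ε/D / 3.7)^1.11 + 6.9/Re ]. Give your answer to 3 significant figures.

Re = ρVD/μ = 781·1.4·0.0779/0.0024 = 3.549e+04.
Re > 4000 → turbulent. ε/D = 3.3e-06/0.0779 = 4.24e-05; Haaland: 1/√f = -1.8 log₁₀[3.28e-06 + 0.000194] = 6.667, so f = 0.0225.

f ≈ 0.0225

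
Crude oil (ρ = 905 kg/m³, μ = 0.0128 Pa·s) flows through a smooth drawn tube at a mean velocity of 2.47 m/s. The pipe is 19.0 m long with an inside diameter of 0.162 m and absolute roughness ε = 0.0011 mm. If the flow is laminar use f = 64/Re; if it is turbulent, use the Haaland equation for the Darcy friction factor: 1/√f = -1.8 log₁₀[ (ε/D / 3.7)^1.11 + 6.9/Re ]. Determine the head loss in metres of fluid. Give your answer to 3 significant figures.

h_f ≈ 0.863 m

Reynolds number Re = ρVD/μ = 905 · 2.47 · 0.162 / 0.0128 = 2.829e+04.
Re > 4000 → turbulent. Relative roughness ε/D = 1.1e-06/0.162 = 6.79e-06. Haaland: 1/√f = -1.8 log₁₀[(6.79e-06/3.7)^1.11 + 6.9/2.829e+04] = -1.8 log₁₀[4.29e-07 + 0.000244] = 6.502, so f = 0.02366.
Darcy-Weisbach: ΔP = f(L/D)(ρV²/2) = 0.02366·(19/0.162)·(905·2.47²/2) = 0.02366·117.3·2761 = 7660 Pa.
Head loss h_f = ΔP/(ρg) = 7660/(905·9.81) = 0.863 m.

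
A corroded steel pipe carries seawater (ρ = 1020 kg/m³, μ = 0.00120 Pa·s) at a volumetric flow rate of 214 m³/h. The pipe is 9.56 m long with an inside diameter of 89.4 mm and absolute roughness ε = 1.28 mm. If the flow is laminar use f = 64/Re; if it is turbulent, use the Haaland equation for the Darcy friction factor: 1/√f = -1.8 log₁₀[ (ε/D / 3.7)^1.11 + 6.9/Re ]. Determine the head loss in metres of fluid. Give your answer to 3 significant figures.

h_f ≈ 21.1 m

Q = 214 m³/h = 214/3600 = 0.05944 m³/s.
Cross-sectional area A = πD²/4 = π(0.0894)²/4 = 0.006277 m²; mean velocity V = Q/A = 0.05944/0.006277 = 9.47 m/s.
Reynolds number Re = ρVD/μ = 1020 · 9.47 · 0.0894 / 0.0012 = 7.196e+05.
Re > 4000 → turbulent. Relative roughness ε/D = 0.00128/0.0894 = 0.0143. Haaland: 1/√f = -1.8 log₁₀[(0.0143/3.7)^1.11 + 6.9/7.196e+05] = -1.8 log₁₀[0.0021 + 9.59e-06] = 4.816, so f = 0.04311.
Darcy-Weisbach: ΔP = f(L/D)(ρV²/2) = 0.04311·(9.56/0.0894)·(1020·9.47²/2) = 0.04311·106.9·4.574e+04 = 2.108e+05 Pa.
Head loss h_f = ΔP/(ρg) = 2.108e+05/(1020·9.81) = 21.1 m.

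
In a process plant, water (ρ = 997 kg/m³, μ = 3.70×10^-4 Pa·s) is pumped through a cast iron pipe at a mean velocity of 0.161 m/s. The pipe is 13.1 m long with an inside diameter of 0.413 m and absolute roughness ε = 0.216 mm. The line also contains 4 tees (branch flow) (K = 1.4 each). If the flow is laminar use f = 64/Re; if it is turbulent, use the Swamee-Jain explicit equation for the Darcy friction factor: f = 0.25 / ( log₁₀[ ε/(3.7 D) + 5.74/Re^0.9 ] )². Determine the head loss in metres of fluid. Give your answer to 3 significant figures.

h_f ≈ 0.00820 m

Reynolds number Re = ρVD/μ = 997 · 0.161 · 0.413 / 0.00037 = 1.792e+05.
Re > 4000 → turbulent. Relative roughness ε/D = 0.000216/0.413 = 0.000523. Swamee-Jain: f = 0.25/(log₁₀[0.000523/3.7 + 5.74/1.792e+05^0.9])² = 0.25/(log₁₀[0.000141 + 0.000107])² = 0.25/(-3.604)² = 0.01924.
Total minor-loss coefficient ΣK = 4·1.4 = 5.6.
ΔP = [f·L/D + ΣK]·(ρV²/2) = [0.01924·13.1/0.413 + 5.6]·(997·0.161²/2) = [0.6104 + 5.6]·12.92 = 80.25 Pa.
Head loss h_f = ΔP/(ρg) = 80.25/(997·9.81) = 0.00820 m.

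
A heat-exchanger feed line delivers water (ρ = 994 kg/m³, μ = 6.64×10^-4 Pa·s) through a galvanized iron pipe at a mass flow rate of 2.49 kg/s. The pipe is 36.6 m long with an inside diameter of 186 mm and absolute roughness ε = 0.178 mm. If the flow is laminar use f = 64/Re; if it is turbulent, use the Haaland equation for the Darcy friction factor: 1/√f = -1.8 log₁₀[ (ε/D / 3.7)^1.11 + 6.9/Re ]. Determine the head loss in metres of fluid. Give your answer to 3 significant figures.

h_f ≈ 0.00224 m

A = πD²/4 = π(0.186)²/4 = 0.02717 m²; mean velocity V = ṁ/(ρA) = 2.49/(994 · 0.02717) = 0.09219 m/s.
Reynolds number Re = ρVD/μ = 994 · 0.09219 · 0.186 / 0.000664 = 2.567e+04.
Re > 4000 → turbulent. Relative roughness ε/D = 0.000178/0.186 = 0.000957. Haaland: 1/√f = -1.8 log₁₀[(0.000957/3.7)^1.11 + 6.9/2.567e+04] = -1.8 log₁₀[0.000104 + 0.000269] = 6.171, so f = 0.02626.
Darcy-Weisbach: ΔP = f(L/D)(ρV²/2) = 0.02626·(36.6/0.186)·(994·0.09219²/2) = 0.02626·196.8·4.224 = 21.83 Pa.
Head loss h_f = ΔP/(ρg) = 21.83/(994·9.81) = 0.00224 m.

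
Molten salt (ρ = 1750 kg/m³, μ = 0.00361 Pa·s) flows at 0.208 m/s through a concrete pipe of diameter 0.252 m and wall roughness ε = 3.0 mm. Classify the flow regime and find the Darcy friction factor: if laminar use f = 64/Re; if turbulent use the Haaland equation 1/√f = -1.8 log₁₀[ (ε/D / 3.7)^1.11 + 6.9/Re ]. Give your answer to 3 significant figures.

Re = ρVD/μ = 1750·0.208·0.252/0.00361 = 2.541e+04.
Re > 4000 → turbulent. ε/D = 0.003/0.252 = 0.0119; Haaland: 1/√f = -1.8 log₁₀[0.00171 + 0.000272] = 4.865, so f = 0.04225.

f ≈ 0.0423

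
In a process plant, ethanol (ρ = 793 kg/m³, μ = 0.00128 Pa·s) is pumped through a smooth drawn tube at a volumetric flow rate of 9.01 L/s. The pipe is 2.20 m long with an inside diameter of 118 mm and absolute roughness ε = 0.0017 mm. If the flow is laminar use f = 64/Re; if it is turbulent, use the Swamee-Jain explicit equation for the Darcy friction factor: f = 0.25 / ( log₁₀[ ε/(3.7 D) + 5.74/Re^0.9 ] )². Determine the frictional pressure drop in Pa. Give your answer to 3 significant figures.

Q = 9.01 L/s = 9.01/1000 = 0.00901 m³/s.
Cross-sectional area A = πD²/4 = π(0.118)²/4 = 0.01094 m²; mean velocity V = Q/A = 0.00901/0.01094 = 0.8239 m/s.
Reynolds number Re = ρVD/μ = 793 · 0.8239 · 0.118 / 0.00128 = 6.023e+04.
Re > 4000 → turbulent. Relative roughness ε/D = 1.7e-06/0.118 = 1.44e-05. Swamee-Jain: f = 0.25/(log₁₀[1.44e-05/3.7 + 5.74/6.023e+04^0.9])² = 0.25/(log₁₀[3.89e-06 + 0.000286])² = 0.25/(-3.537)² = 0.01998.
Darcy-Weisbach: ΔP = f(L/D)(ρV²/2) = 0.01998·(2.2/0.118)·(793·0.8239²/2) = 0.01998·18.64·269.1 = 100.3 Pa.

ΔP ≈ 100 Pa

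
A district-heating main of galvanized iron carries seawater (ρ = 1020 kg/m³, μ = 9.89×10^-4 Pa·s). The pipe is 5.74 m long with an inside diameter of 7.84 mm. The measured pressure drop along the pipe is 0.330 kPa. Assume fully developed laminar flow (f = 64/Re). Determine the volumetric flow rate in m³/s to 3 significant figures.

Q ≈ 5.39×10^-6 m³/s

For laminar flow, f = 64/Re with Re = ρVD/μ, so Darcy-Weisbach reduces to ΔP = 32μLV/D². Solving for V: V = ΔP·D²/(32μL) = 330·(0.00784)²/(32·0.000989·5.74) = 0.1117 m/s.
Check: Re = ρVD/μ = 1020·0.1117·0.00784/0.000989 = 902.8 < 2300, so the laminar assumption holds.
Q = V·A = 0.1117·(π/4·0.00784²) = 5.39e-06 m³/s = 5.39×10^-6 m³/s.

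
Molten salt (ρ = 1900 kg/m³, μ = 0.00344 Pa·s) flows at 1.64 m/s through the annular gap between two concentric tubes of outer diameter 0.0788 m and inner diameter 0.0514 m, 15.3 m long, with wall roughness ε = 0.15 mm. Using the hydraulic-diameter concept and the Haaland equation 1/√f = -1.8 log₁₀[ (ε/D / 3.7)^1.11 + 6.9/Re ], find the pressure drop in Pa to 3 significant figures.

ΔP ≈ 48900 Pa

Hydraulic diameter D_h = 4A/P = D_o - D_i = 0.0788 - 0.0514 = 0.0274 m.
Re = ρVD_h/μ = 1900·1.64·0.0274/0.00344 = 2.482e+04.
ε/D_h = 0.00015/0.0274 = 0.00547; Haaland gives 1/√f = -1.8 log₁₀[0.000723+0.000278] = 5.4, so f = 0.0343.
ΔP = f(L/D_h)(ρV²/2) = 0.0343·15.3/0.0274·2555 = 4.894e+04 Pa.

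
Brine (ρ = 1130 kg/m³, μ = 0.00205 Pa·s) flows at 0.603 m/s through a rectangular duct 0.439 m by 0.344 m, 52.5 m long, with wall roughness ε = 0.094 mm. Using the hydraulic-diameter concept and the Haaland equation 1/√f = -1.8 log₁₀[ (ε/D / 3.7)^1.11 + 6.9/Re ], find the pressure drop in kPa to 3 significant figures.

Hydraulic diameter D_h = 4A/P = 4·(0.439·0.344)/(2·(0.439+0.344)) = 0.6041/1.566 = 0.3857 m.
Re = ρVD_h/μ = 1130·0.603·0.3857/0.00205 = 1.282e+05.
ε/D_h = 9.4e-05/0.3857 = 0.000244; Haaland gives 1/√f = -1.8 log₁₀[2.28e-05+5.38e-05] = 7.408, so f = 0.01822.
ΔP = f(L/D_h)(ρV²/2) = 0.01822·52.5/0.3857·205.4 = 509.5 Pa.
ΔP = 0.510 kPa.

ΔP ≈ 0.510 kPa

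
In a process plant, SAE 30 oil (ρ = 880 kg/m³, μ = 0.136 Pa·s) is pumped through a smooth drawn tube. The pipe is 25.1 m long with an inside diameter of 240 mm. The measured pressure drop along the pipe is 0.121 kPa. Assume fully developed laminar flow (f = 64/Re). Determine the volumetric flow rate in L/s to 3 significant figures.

For laminar flow, f = 64/Re with Re = ρVD/μ, so Darcy-Weisbach reduces to ΔP = 32μLV/D². Solving for V: V = ΔP·D²/(32μL) = 121·(0.24)²/(32·0.136·25.1) = 0.0638 m/s.
Check: Re = ρVD/μ = 880·0.0638·0.24/0.136 = 99.08 < 2300, so the laminar assumption holds.
Q = V·A = 0.0638·(π/4·0.24²) = 0.002886 m³/s = 2.89 L/s.

Q ≈ 2.89 L/s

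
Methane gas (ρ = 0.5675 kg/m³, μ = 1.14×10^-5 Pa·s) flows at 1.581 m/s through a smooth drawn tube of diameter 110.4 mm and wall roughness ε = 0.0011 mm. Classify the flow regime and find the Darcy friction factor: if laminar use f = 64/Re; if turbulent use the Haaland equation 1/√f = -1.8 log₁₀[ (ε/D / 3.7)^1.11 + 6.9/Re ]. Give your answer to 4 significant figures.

f ≈ 0.03212

Re = ρVD/μ = 0.5675·1.581·0.1104/1.14e-05 = 8689.
Re > 4000 → turbulent. ε/D = 1.1e-06/0.1104 = 9.96e-06; Haaland: 1/√f = -1.8 log₁₀[6.57e-07 + 0.000794] = 5.58, so f = 0.03212.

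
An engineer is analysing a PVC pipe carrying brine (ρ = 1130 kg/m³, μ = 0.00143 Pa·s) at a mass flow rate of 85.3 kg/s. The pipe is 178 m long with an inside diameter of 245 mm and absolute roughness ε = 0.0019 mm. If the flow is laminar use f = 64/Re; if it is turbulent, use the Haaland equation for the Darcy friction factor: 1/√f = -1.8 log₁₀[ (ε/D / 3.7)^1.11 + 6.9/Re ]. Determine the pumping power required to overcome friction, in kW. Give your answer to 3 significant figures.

P ≈ 1.14 kW

A = πD²/4 = π(0.245)²/4 = 0.04714 m²; mean velocity V = ṁ/(ρA) = 85.3/(1130 · 0.04714) = 1.601 m/s.
Reynolds number Re = ρVD/μ = 1130 · 1.601 · 0.245 / 0.00143 = 3.1e+05.
Re > 4000 → turbulent. Relative roughness ε/D = 1.9e-06/0.245 = 7.76e-06. Haaland: 1/√f = -1.8 log₁₀[(7.76e-06/3.7)^1.11 + 6.9/3.1e+05] = -1.8 log₁₀[4.97e-07 + 2.23e-05] = 8.357, so f = 0.01432.
Darcy-Weisbach: ΔP = f(L/D)(ρV²/2) = 0.01432·(178/0.245)·(1130·1.601²/2) = 0.01432·726.5·1449 = 1.507e+04 Pa.
Q = ṁ/ρ = 85.3/1130 = 0.07549 m³/s.
Pumping power P = QΔP = 0.07549·1.507e+04 = 1137 W = 1.14 kW.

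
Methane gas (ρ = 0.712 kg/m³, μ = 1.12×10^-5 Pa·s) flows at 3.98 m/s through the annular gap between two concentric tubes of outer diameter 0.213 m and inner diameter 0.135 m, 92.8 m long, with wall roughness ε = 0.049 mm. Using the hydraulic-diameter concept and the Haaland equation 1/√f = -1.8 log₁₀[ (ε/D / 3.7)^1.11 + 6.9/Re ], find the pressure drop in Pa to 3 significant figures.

ΔP ≈ 181 Pa

Hydraulic diameter D_h = 4A/P = D_o - D_i = 0.213 - 0.135 = 0.078 m.
Re = ρVD_h/μ = 0.712·3.98·0.078/1.12e-05 = 1.974e+04.
ε/D_h = 4.9e-05/0.078 = 0.000628; Haaland gives 1/√f = -1.8 log₁₀[6.53e-05+0.00035] = 6.088, so f = 0.02698.
ΔP = f(L/D_h)(ρV²/2) = 0.02698·92.8/0.078·5.639 = 181 Pa.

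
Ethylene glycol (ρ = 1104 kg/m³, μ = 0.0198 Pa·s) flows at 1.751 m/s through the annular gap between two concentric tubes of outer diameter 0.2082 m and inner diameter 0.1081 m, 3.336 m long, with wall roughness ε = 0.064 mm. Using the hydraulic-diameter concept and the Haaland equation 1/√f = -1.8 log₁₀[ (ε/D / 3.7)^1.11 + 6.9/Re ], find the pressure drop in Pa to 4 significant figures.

ΔP ≈ 1798 Pa

Hydraulic diameter D_h = 4A/P = D_o - D_i = 0.2082 - 0.1081 = 0.1001 m.
Re = ρVD_h/μ = 1104·1.751·0.1001/0.0198 = 9773.
ε/D_h = 6.4e-05/0.1001 = 0.000639; Haaland gives 1/√f = -1.8 log₁₀[6.66e-05+0.000706] = 5.602, so f = 0.03187.
ΔP = f(L/D_h)(ρV²/2) = 0.03187·3.336/0.1001·1692 = 1798 Pa.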